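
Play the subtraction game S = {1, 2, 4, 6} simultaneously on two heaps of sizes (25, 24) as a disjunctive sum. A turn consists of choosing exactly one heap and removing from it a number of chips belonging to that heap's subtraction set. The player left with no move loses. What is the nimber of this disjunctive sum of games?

All heaps use S = {1, 2, 4, 6}:
n :  0  1  2  3  4  5  6  7  8  9 10 11 12 13 14 15 16 17 18 19 20 21 22 23 24 25
G :  0  1  2  0  1  2  3  4  0  1  2  0  1  2  3  4  0  1  2  0  1  2  3  4  0  1
Heap A: G(25) = 1.
Heap B: G(24) = 0.
Combined Grundy value = 1 ⊕ 0 = 1.

1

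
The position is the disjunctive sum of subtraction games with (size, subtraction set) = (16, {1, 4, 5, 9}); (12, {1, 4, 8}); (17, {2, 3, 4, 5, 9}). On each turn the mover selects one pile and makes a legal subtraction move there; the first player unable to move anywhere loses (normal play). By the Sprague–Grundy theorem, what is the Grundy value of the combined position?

1

Pile A, S = {1, 4, 5, 9}:
G(0) = 0
G(1) = mex{0} = 1
G(2) = mex{1} = 0
G(3) = mex{0} = 1
G(4) = mex{1,0} = 2
G(5) = mex{2,1,0} = 3
G(6) = mex{3,0,1} = 2
G(7) = mex{2,1,0} = 3
G(8) = mex{3,2,1} = 0
G(9) = mex{0,3,2,0} = 1
G(10) = mex{1,2,3,1} = 0
G(11) = mex{0,3,2,0} = 1
G(12) = mex{1,0,3,1} = 2
G(13) = mex{2,1,0,2} = 3
G(14) = mex{3,0,1,3} = 2
G(15) = mex{2,1,0,2} = 3
G(16) = mex{3,2,1,3} = 0
G_A(16) = 0.
Pile B, S = {1, 4, 8}:
n :  0  1  2  3  4  5  6  7  8  9 10 11 12
G :  0  1  0  1  2  0  1  0  1  2  3  2  0
G_B(12) = 0.
Pile C, S = {2, 3, 4, 5, 9}:
G(0) = 0
G(1) = mex{} = 0
G(2) = mex{0} = 1
G(3) = mex{0,0} = 1
G(4) = mex{1,0,0} = 2
G(5) = mex{1,1,0,0} = 2
G(6) = mex{2,1,1,0} = 3
G(7) = mex{2,2,1,1} = 0
G(8) = mex{3,2,2,1} = 0
G(9) = mex{0,3,2,2,0} = 1
G(10) = mex{0,0,3,2,0} = 1
G(11) = mex{1,0,0,3,1} = 2
G(12) = mex{1,1,0,0,1} = 2
G(13) = mex{2,1,1,0,2} = 3
G(14) = mex{2,2,1,1,2} = 0
G(15) = mex{3,2,2,1,3} = 0
G(16) = mex{0,3,2,2,0} = 1
G(17) = mex{0,0,3,2,0} = 1
G_C(17) = 1.
Combined Grundy value = 0 ⊕ 0 ⊕ 1 = 1.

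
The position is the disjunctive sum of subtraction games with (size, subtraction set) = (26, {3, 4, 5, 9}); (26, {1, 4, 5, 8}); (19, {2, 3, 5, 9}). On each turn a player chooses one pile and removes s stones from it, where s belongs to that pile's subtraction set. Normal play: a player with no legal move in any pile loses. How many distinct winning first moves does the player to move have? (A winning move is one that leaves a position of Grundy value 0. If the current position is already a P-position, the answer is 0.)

1

Pile A, S = {3, 4, 5, 9}:
n :  0  1  2  3  4  5  6  7  8  9 10 11 12 13 14 15 16 17 18 19 20 21 22 23 24 25 26
G :  0  0  0  1  1  1  2  2  0  3  3  1  4  2  0  0  0  1  1  1  2  2  0  3  3  1  4
G_A(26) = 4.
Pile B, S = {1, 4, 5, 8}:
n :  0  1  2  3  4  5  6  7  8  9 10 11 12 13 14 15 16 17 18 19 20 21 22 23 24 25 26
G :  0  1  0  1  2  3  2  3  4  0  1  0  1  2  3  2  3  4  0  1  0  1  2  3  2  3  4
G_B(26) = 4.
Pile C, S = {2, 3, 5, 9}:
G(0) = 0
G(1) = mex{} = 0
G(2) = mex{0} = 1
G(3) = mex{0,0} = 1
G(4) = mex{1,0} = 2
G(5) = mex{1,1,0} = 2
G(6) = mex{2,1,0} = 3
G(7) = mex{2,2,1} = 0
G(8) = mex{3,2,1} = 0
G(9) = mex{0,3,2,0} = 1
G(10) = mex{0,0,2,0} = 1
G(11) = mex{1,0,3,1} = 2
G(12) = mex{1,1,0,1} = 2
G(13) = mex{2,1,0,2} = 3
G(14) = mex{2,2,1,2} = 0
G(15) = mex{3,2,1,3} = 0
G(16) = mex{0,3,2,0} = 1
G(17) = mex{0,0,2,0} = 1
G(18) = mex{1,0,3,1} = 2
G(19) = mex{1,1,0,1} = 2
G_C(19) = 2.
Combined Grundy value = 4 ⊕ 4 ⊕ 2 = 2.
A winning move leaves total XOR = 0, i.e. changes one component's Grundy value g to g ⊕ X where X is the current total.
Pile A: need g' = 4⊕2 = 6. Options: 26−3→G=3, 26−4→G=0, 26−5→G=2, 26−9→G=1. Hits: 0.
Pile B: need g' = 4⊕2 = 6. Options: 26−1→G=3, 26−4→G=2, 26−5→G=1, 26−8→G=0. Hits: 0.
Pile C: need g' = 2⊕2 = 0. Options: 19−2→G=1, 19−3→G=1, 19−5→G=0, 19−9→G=1. Hits: 1.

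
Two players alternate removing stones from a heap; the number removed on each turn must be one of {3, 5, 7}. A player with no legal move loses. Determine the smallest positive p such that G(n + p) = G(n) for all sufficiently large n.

n :  0  1  2  3  4  5  6  7  8  9 10 11 12 13 14 15 16 17 18 19 20 21
G :  0  0  0  1  1  1  2  2  2  3  0  0  0  1  1  1  2  2  2  3  0  0
G(n+10) = G(n) holds for n = 0,…,6 (a full window of length max(S) = 7), so the sequence is purely periodic with period 10.

10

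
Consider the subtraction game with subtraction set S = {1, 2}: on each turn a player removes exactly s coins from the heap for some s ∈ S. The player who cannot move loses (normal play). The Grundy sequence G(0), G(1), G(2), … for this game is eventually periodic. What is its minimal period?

3

G(0) = 0
G(1) = mex{0} = 1
G(2) = mex{1,0} = 2
G(3) = mex{2,1} = 0
G(4) = mex{0,2} = 1
G(5) = mex{1,0} = 2
G(6) = mex{2,1} = 0
G(7) = mex{0,2} = 1
G(8) = mex{1,0} = 2
G(9) = mex{2,1} = 0
G(10) = mex{0,2} = 1
G(11) = mex{1,0} = 2
G(12) = mex{2,1} = 0
G(13) = mex{0,2} = 1
G(14) = mex{1,0} = 2
G(n+3) = G(n) holds for n = 0,…,1 (a full window of length max(S) = 2), so the sequence is purely periodic with period 3.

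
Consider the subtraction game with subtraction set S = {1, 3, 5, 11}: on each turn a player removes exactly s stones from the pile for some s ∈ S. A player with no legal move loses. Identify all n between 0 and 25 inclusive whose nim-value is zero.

G(0) = 0
G(1) = mex{0} = 1
G(2) = mex{1} = 0
G(3) = mex{0,0} = 1
G(4) = mex{1,1} = 0
G(5) = mex{0,0,0} = 1
G(6) = mex{1,1,1} = 0
G(7) = mex{0,0,0} = 1
G(8) = mex{1,1,1} = 0
G(9) = mex{0,0,0} = 1
G(10) = mex{1,1,1} = 0
G(11) = mex{0,0,0,0} = 1
G(12) = mex{1,1,1,1} = 0
G(13) = mex{0,0,0,0} = 1
G(14) = mex{1,1,1,1} = 0
G(15) = mex{0,0,0,0} = 1
G(16) = mex{1,1,1,1} = 0
G(17) = mex{0,0,0,0} = 1
G(18) = mex{1,1,1,1} = 0
G(19) = mex{0,0,0,0} = 1
G(20) = mex{1,1,1,1} = 0
G(21) = mex{0,0,0,0} = 1
G(22) = mex{1,1,1,1} = 0
G(23) = mex{0,0,0,0} = 1
G(24) = mex{1,1,1,1} = 0
G(25) = mex{0,0,0,0} = 1
P-positions are exactly the n with G(n) = 0.

0, 2, 4, 6, 8, 10, 12, 14, 16, 18, 20, 22, 24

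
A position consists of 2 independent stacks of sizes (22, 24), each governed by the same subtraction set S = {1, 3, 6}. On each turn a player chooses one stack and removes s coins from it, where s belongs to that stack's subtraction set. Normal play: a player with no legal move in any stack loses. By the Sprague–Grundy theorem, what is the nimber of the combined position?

All stacks use S = {1, 3, 6}:
G(0) = 0
G(1) = mex{0} = 1
G(2) = mex{1} = 0
G(3) = mex{0,0} = 1
G(4) = mex{1,1} = 0
G(5) = mex{0,0} = 1
G(6) = mex{1,1,0} = 2
G(7) = mex{2,0,1} = 3
G(8) = mex{3,1,0} = 2
G(9) = mex{2,2,1} = 0
G(10) = mex{0,3,0} = 1
G(11) = mex{1,2,1} = 0
G(12) = mex{0,0,2} = 1
G(13) = mex{1,1,3} = 0
G(14) = mex{0,0,2} = 1
G(15) = mex{1,1,0} = 2
G(16) = mex{2,0,1} = 3
G(17) = mex{3,1,0} = 2
G(18) = mex{2,2,1} = 0
G(19) = mex{0,3,0} = 1
G(20) = mex{1,2,1} = 0
G(21) = mex{0,0,2} = 1
G(22) = mex{1,1,3} = 0
G(23) = mex{0,0,2} = 1
G(24) = mex{1,1,0} = 2
Stack A: G(22) = 0.
Stack B: G(24) = 2.
Combined Grundy value = 0 ⊕ 2 = 2.

2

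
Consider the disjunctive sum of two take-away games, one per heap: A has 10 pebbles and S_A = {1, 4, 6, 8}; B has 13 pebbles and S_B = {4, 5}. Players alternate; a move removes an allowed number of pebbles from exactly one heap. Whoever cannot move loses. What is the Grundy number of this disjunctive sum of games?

Heap A, S = {1, 4, 6, 8}:
G(0) = 0
G(1) = mex{0} = 1
G(2) = mex{1} = 0
G(3) = mex{0} = 1
G(4) = mex{1,0} = 2
G(5) = mex{2,1} = 0
G(6) = mex{0,0,0} = 1
G(7) = mex{1,1,1} = 0
G(8) = mex{0,2,0,0} = 1
G(9) = mex{1,0,1,1} = 2
G(10) = mex{2,1,2,0} = 3
G_A(10) = 3.
Heap B, S = {4, 5}:
G(0) = 0
G(1) = mex{} = 0
G(2) = mex{} = 0
G(3) = mex{} = 0
G(4) = mex{0} = 1
G(5) = mex{0,0} = 1
G(6) = mex{0,0} = 1
G(7) = mex{0,0} = 1
G(8) = mex{1,0} = 2
G(9) = mex{1,1} = 0
G(10) = mex{1,1} = 0
G(11) = mex{1,1} = 0
G(12) = mex{2,1} = 0
G(13) = mex{0,2} = 1
G_B(13) = 1.
Combined Grundy value = 3 ⊕ 1 = 2.

2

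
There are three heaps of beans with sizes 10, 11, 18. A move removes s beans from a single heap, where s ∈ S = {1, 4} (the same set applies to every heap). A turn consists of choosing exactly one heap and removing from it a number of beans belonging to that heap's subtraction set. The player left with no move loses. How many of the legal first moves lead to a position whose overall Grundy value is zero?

All heaps use S = {1, 4}:
G(0) = 0
G(1) = mex{0} = 1
G(2) = mex{1} = 0
G(3) = mex{0} = 1
G(4) = mex{1,0} = 2
G(5) = mex{2,1} = 0
G(6) = mex{0,0} = 1
G(7) = mex{1,1} = 0
G(8) = mex{0,2} = 1
G(9) = mex{1,0} = 2
G(10) = mex{2,1} = 0
G(11) = mex{0,0} = 1
G(12) = mex{1,1} = 0
G(13) = mex{0,2} = 1
G(14) = mex{1,0} = 2
G(15) = mex{2,1} = 0
G(16) = mex{0,0} = 1
G(17) = mex{1,1} = 0
G(18) = mex{0,2} = 1
Heap A: G(10) = 0.
Heap B: G(11) = 1.
Heap C: G(18) = 1.
Combined Grundy value = 0 ⊕ 1 ⊕ 1 = 0.
A winning move leaves total XOR = 0, i.e. changes one component's Grundy value g to g ⊕ X where X is the current total.
Heap A: target g' = 0⊕0 = 0, but every legal move changes the Grundy value (mex property), so 0 moves.
Heap B: target g' = 1⊕0 = 1, but every legal move changes the Grundy value (mex property), so 0 moves.
Heap C: target g' = 1⊕0 = 1, but every legal move changes the Grundy value (mex property), so 0 moves.

0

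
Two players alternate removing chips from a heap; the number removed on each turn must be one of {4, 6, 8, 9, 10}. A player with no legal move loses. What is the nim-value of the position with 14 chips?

n :  0  1  2  3  4  5  6  7  8  9 10 11 12 13 14
G :  0  0  0  0  1  1  1  1  2  2  2  2  3  3  0

0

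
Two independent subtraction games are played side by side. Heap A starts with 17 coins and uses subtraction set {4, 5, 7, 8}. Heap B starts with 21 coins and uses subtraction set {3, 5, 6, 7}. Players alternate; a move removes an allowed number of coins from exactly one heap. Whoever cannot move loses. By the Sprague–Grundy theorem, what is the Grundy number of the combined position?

Heap A, S = {4, 5, 7, 8}:
n :  0  1  2  3  4  5  6  7  8  9 10 11 12 13 14 15 16 17
G :  0  0  0  0  1  1  1  1  2  2  2  2  0  0  0  0  1  1
G_A(17) = 1.
Heap B, S = {3, 5, 6, 7}:
n :  0  1  2  3  4  5  6  7  8  9 10 11 12 13 14 15 16 17 18 19 20 21
G :  0  0  0  1  1  1  2  2  2  3  0  0  0  1  1  1  2  2  2  3  0  0
G_B(21) = 0.
Combined Grundy value = 1 ⊕ 0 = 1.

1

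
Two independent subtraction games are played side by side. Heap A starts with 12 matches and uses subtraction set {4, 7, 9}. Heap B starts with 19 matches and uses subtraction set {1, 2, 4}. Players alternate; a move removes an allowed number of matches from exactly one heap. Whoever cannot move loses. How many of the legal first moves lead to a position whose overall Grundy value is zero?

1

Heap A, S = {4, 7, 9}:
G(0) = 0
G(1) = mex{} = 0
G(2) = mex{} = 0
G(3) = mex{} = 0
G(4) = mex{0} = 1
G(5) = mex{0} = 1
G(6) = mex{0} = 1
G(7) = mex{0,0} = 1
G(8) = mex{1,0} = 2
G(9) = mex{1,0,0} = 2
G(10) = mex{1,0,0} = 2
G(11) = mex{1,1,0} = 2
G(12) = mex{2,1,0} = 3
G_A(12) = 3.
Heap B, S = {1, 2, 4}:
n :  0  1  2  3  4  5  6  7  8  9 10 11 12 13 14 15 16 17 18 19
G :  0  1  2  0  1  2  0  1  2  0  1  2  0  1  2  0  1  2  0  1
G_B(19) = 1.
Combined Grundy value = 3 ⊕ 1 = 2.
A winning move leaves total XOR = 0, i.e. changes one component's Grundy value g to g ⊕ X where X is the current total.
Heap A: need g' = 3⊕2 = 1. Options: 12−4→G=2, 12−7→G=1, 12−9→G=0. Hits: 1.
Heap B: need g' = 1⊕2 = 3. Options: 19−1→G=0, 19−2→G=2, 19−4→G=0. Hits: 0.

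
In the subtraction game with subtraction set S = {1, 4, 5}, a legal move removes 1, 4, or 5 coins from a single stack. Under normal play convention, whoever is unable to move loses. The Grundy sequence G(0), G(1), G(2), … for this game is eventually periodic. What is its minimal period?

8

G(0) = 0
G(1) = mex{0} = 1
G(2) = mex{1} = 0
G(3) = mex{0} = 1
G(4) = mex{1,0} = 2
G(5) = mex{2,1,0} = 3
G(6) = mex{3,0,1} = 2
G(7) = mex{2,1,0} = 3
G(8) = mex{3,2,1} = 0
G(9) = mex{0,3,2} = 1
G(10) = mex{1,2,3} = 0
G(11) = mex{0,3,2} = 1
G(12) = mex{1,0,3} = 2
G(13) = mex{2,1,0} = 3
G(14) = mex{3,0,1} = 2
G(15) = mex{2,1,0} = 3
G(16) = mex{3,2,1} = 0
G(17) = mex{0,3,2} = 1
G(n+8) = G(n) holds for n = 0,…,4 (a full window of length max(S) = 5), so the sequence is purely periodic with period 8.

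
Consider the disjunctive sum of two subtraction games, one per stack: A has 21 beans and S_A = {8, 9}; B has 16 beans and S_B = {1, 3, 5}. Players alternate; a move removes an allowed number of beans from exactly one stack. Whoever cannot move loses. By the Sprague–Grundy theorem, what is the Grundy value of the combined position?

Stack A, S = {8, 9}:
n :  0  1  2  3  4  5  6  7  8  9 10 11 12 13 14 15 16 17 18 19 20 21
G :  0  0  0  0  0  0  0  0  1  1  1  1  1  1  1  1  2  0  0  0  0  0
G_A(21) = 0.
Stack B, S = {1, 3, 5}:
G(0) = 0
G(1) = mex{0} = 1
G(2) = mex{1} = 0
G(3) = mex{0,0} = 1
G(4) = mex{1,1} = 0
G(5) = mex{0,0,0} = 1
G(6) = mex{1,1,1} = 0
G(7) = mex{0,0,0} = 1
G(8) = mex{1,1,1} = 0
G(9) = mex{0,0,0} = 1
G(10) = mex{1,1,1} = 0
G(11) = mex{0,0,0} = 1
G(12) = mex{1,1,1} = 0
G(13) = mex{0,0,0} = 1
G(14) = mex{1,1,1} = 0
G(15) = mex{0,0,0} = 1
G(16) = mex{1,1,1} = 0
G_B(16) = 0.
Combined Grundy value = 0 ⊕ 0 = 0.

0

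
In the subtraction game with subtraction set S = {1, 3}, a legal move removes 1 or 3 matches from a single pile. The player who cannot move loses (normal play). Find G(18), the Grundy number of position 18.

n :  0  1  2  3  4  5  6  7  8  9 10 11 12 13 14 15 16 17 18
G :  0  1  0  1  0  1  0  1  0  1  0  1  0  1  0  1  0  1  0

0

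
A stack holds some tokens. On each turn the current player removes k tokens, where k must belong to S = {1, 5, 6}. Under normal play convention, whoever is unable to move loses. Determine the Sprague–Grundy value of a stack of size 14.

1

n :  0  1  2  3  4  5  6  7  8  9 10 11 12 13 14
G :  0  1  0  1  0  1  2  3  2  3  2  0  1  0  1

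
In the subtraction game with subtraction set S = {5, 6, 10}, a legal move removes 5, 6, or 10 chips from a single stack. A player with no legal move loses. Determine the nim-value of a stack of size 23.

1

n :  0  1  2  3  4  5  6  7  8  9 10 11 12 13 14 15 16 17 18 19 20 21 22 23
G :  0  0  0  0  0  1  1  1  1  1  2  2  2  2  2  0  0  0  0  0  1  1  1  1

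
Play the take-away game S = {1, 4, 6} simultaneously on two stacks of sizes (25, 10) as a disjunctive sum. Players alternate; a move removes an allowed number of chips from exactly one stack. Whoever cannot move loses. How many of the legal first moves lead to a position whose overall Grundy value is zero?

All stacks use S = {1, 4, 6}:
G(0) = 0
G(1) = mex{0} = 1
G(2) = mex{1} = 0
G(3) = mex{0} = 1
G(4) = mex{1,0} = 2
G(5) = mex{2,1} = 0
G(6) = mex{0,0,0} = 1
G(7) = mex{1,1,1} = 0
G(8) = mex{0,2,0} = 1
G(9) = mex{1,0,1} = 2
G(10) = mex{2,1,2} = 0
G(11) = mex{0,0,0} = 1
G(12) = mex{1,1,1} = 0
G(13) = mex{0,2,0} = 1
G(14) = mex{1,0,1} = 2
G(15) = mex{2,1,2} = 0
G(16) = mex{0,0,0} = 1
G(17) = mex{1,1,1} = 0
G(18) = mex{0,2,0} = 1
G(19) = mex{1,0,1} = 2
G(20) = mex{2,1,2} = 0
G(21) = mex{0,0,0} = 1
G(22) = mex{1,1,1} = 0
G(23) = mex{0,2,0} = 1
G(24) = mex{1,0,1} = 2
G(25) = mex{2,1,2} = 0
Stack A: G(25) = 0.
Stack B: G(10) = 0.
Combined Grundy value = 0 ⊕ 0 = 0.
A winning move leaves total XOR = 0, i.e. changes one component's Grundy value g to g ⊕ X where X is the current total.
Stack A: target g' = 0⊕0 = 0, but every legal move changes the Grundy value (mex property), so 0 moves.
Stack B: target g' = 0⊕0 = 0, but every legal move changes the Grundy value (mex property), so 0 moves.

0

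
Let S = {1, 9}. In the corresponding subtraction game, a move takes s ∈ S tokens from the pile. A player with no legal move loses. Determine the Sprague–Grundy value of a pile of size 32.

n :  0  1  2  3  4  5  6  7  8  9 10 11 12 13 14 15 16 17 18 19 20 21 22 23 24 25 26 27 28 29 30 31 32
G :  0  1  0  1  0  1  0  1  0  1  0  1  0  1  0  1  0  1  0  1  0  1  0  1  0  1  0  1  0  1  0  1  0

0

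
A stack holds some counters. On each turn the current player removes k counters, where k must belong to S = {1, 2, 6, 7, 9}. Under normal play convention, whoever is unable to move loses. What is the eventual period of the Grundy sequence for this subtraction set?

n :  0  1  2  3  4  5  6  7  8  9 10 11 12 13 14 15 16 17 18
G :  0  1  2  0  1  2  3  4  0  1  2  0  1  2  3  4  0  1  2
G(n+8) = G(n) holds for n = 0,…,8 (a full window of length max(S) = 9), so the sequence is purely periodic with period 8.

8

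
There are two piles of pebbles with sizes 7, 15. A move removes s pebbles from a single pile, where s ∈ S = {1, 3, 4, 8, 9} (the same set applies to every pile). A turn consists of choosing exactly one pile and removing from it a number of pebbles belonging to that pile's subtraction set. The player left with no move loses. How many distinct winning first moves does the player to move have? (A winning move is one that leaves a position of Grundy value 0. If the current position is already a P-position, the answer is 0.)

4

All piles use S = {1, 3, 4, 8, 9}:
n :  0  1  2  3  4  5  6  7  8  9 10 11 12 13 14 15
G :  0  1  0  1  2  3  2  0  1  4  3  2  0  1  0  1
Pile A: G(7) = 0.
Pile B: G(15) = 1.
Combined Grundy value = 0 ⊕ 1 = 1.
A winning move leaves total XOR = 0, i.e. changes one component's Grundy value g to g ⊕ X where X is the current total.
Pile A: need g' = 0⊕1 = 1. Options: 7−1→G=2, 7−3→G=2, 7−4→G=1. Hits: 1.
Pile B: need g' = 1⊕1 = 0. Options: 15−1→G=0, 15−3→G=0, 15−4→G=2, 15−8→G=0, 15−9→G=2. Hits: 3.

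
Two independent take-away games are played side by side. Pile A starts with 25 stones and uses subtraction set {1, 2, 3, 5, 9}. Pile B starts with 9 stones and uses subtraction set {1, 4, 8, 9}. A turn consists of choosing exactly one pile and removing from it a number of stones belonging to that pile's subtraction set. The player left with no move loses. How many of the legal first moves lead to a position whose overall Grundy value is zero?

Pile A, S = {1, 2, 3, 5, 9}:
G(0) = 0
G(1) = mex{0} = 1
G(2) = mex{1,0} = 2
G(3) = mex{2,1,0} = 3
G(4) = mex{3,2,1} = 0
G(5) = mex{0,3,2,0} = 1
G(6) = mex{1,0,3,1} = 2
G(7) = mex{2,1,0,2} = 3
G(8) = mex{3,2,1,3} = 0
G(9) = mex{0,3,2,0,0} = 1
G(10) = mex{1,0,3,1,1} = 2
G(11) = mex{2,1,0,2,2} = 3
G(12) = mex{3,2,1,3,3} = 0
G(13) = mex{0,3,2,0,0} = 1
G(14) = mex{1,0,3,1,1} = 2
G(15) = mex{2,1,0,2,2} = 3
G(16) = mex{3,2,1,3,3} = 0
G(17) = mex{0,3,2,0,0} = 1
G(18) = mex{1,0,3,1,1} = 2
G(19) = mex{2,1,0,2,2} = 3
G(20) = mex{3,2,1,3,3} = 0
G(21) = mex{0,3,2,0,0} = 1
G(22) = mex{1,0,3,1,1} = 2
G(23) = mex{2,1,0,2,2} = 3
G(24) = mex{3,2,1,3,3} = 0
G(25) = mex{0,3,2,0,0} = 1
G_A(25) = 1.
Pile B, S = {1, 4, 8, 9}:
G(0) = 0
G(1) = mex{0} = 1
G(2) = mex{1} = 0
G(3) = mex{0} = 1
G(4) = mex{1,0} = 2
G(5) = mex{2,1} = 0
G(6) = mex{0,0} = 1
G(7) = mex{1,1} = 0
G(8) = mex{0,2,0} = 1
G(9) = mex{1,0,1,0} = 2
G_B(9) = 2.
Combined Grundy value = 1 ⊕ 2 = 3.
A winning move leaves total XOR = 0, i.e. changes one component's Grundy value g to g ⊕ X where X is the current total.
Pile A: need g' = 1⊕3 = 2. Options: 25−1→G=0, 25−2→G=3, 25−3→G=2, 25−5→G=0, 25−9→G=0. Hits: 1.
Pile B: need g' = 2⊕3 = 1. Options: 9−1→G=1, 9−4→G=0, 9−8→G=1, 9−9→G=0. Hits: 2.

3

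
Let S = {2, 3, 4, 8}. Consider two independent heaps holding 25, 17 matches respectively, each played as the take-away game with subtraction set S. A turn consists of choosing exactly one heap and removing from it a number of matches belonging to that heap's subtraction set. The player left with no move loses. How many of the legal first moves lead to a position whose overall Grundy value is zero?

All heaps use S = {2, 3, 4, 8}:
G(0) = 0
G(1) = mex{} = 0
G(2) = mex{0} = 1
G(3) = mex{0,0} = 1
G(4) = mex{1,0,0} = 2
G(5) = mex{1,1,0} = 2
G(6) = mex{2,1,1} = 0
G(7) = mex{2,2,1} = 0
G(8) = mex{0,2,2,0} = 1
G(9) = mex{0,0,2,0} = 1
G(10) = mex{1,0,0,1} = 2
G(11) = mex{1,1,0,1} = 2
G(12) = mex{2,1,1,2} = 0
G(13) = mex{2,2,1,2} = 0
G(14) = mex{0,2,2,0} = 1
G(15) = mex{0,0,2,0} = 1
G(16) = mex{1,0,0,1} = 2
G(17) = mex{1,1,0,1} = 2
G(18) = mex{2,1,1,2} = 0
G(19) = mex{2,2,1,2} = 0
G(20) = mex{0,2,2,0} = 1
G(21) = mex{0,0,2,0} = 1
G(22) = mex{1,0,0,1} = 2
G(23) = mex{1,1,0,1} = 2
G(24) = mex{2,1,1,2} = 0
G(25) = mex{2,2,1,2} = 0
Heap A: G(25) = 0.
Heap B: G(17) = 2.
Combined Grundy value = 0 ⊕ 2 = 2.
A winning move leaves total XOR = 0, i.e. changes one component's Grundy value g to g ⊕ X where X is the current total.
Heap A: need g' = 0⊕2 = 2. Options: 25−2→G=2, 25−3→G=2, 25−4→G=1, 25−8→G=2. Hits: 3.
Heap B: need g' = 2⊕2 = 0. Options: 17−2→G=1, 17−3→G=1, 17−4→G=0, 17−8→G=1. Hits: 1.

4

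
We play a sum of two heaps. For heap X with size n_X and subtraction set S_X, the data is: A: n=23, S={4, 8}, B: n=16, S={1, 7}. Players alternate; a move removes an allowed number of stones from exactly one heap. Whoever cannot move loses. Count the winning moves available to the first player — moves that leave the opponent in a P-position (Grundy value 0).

Heap A, S = {4, 8}:
n :  0  1  2  3  4  5  6  7  8  9 10 11 12 13 14 15 16 17 18 19 20 21 22 23
G :  0  0  0  0  1  1  1  1  2  2  2  2  0  0  0  0  1  1  1  1  2  2  2  2
G_A(23) = 2.
Heap B, S = {1, 7}:
G(0) = 0
G(1) = mex{0} = 1
G(2) = mex{1} = 0
G(3) = mex{0} = 1
G(4) = mex{1} = 0
G(5) = mex{0} = 1
G(6) = mex{1} = 0
G(7) = mex{0,0} = 1
G(8) = mex{1,1} = 0
G(9) = mex{0,0} = 1
G(10) = mex{1,1} = 0
G(11) = mex{0,0} = 1
G(12) = mex{1,1} = 0
G(13) = mex{0,0} = 1
G(14) = mex{1,1} = 0
G(15) = mex{0,0} = 1
G(16) = mex{1,1} = 0
G_B(16) = 0.
Combined Grundy value = 2 ⊕ 0 = 2.
A winning move leaves total XOR = 0, i.e. changes one component's Grundy value g to g ⊕ X where X is the current total.
Heap A: need g' = 2⊕2 = 0. Options: 23−4→G=1, 23−8→G=0. Hits: 1.
Heap B: need g' = 0⊕2 = 2. Options: 16−1→G=1, 16−7→G=1. Hits: 0.

1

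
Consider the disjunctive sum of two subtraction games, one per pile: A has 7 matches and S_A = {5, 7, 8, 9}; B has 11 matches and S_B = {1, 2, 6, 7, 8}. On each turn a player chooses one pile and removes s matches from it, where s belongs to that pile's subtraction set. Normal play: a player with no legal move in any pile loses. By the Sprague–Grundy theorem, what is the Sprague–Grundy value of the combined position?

4

Pile A, S = {5, 7, 8, 9}:
G(0) = 0
G(1) = mex{} = 0
G(2) = mex{} = 0
G(3) = mex{} = 0
G(4) = mex{} = 0
G(5) = mex{0} = 1
G(6) = mex{0} = 1
G(7) = mex{0,0} = 1
G_A(7) = 1.
Pile B, S = {1, 2, 6, 7, 8}:
G(0) = 0
G(1) = mex{0} = 1
G(2) = mex{1,0} = 2
G(3) = mex{2,1} = 0
G(4) = mex{0,2} = 1
G(5) = mex{1,0} = 2
G(6) = mex{2,1,0} = 3
G(7) = mex{3,2,1,0} = 4
G(8) = mex{4,3,2,1,0} = 5
G(9) = mex{5,4,0,2,1} = 3
G(10) = mex{3,5,1,0,2} = 4
G(11) = mex{4,3,2,1,0} = 5
G_B(11) = 5.
Combined Grundy value = 1 ⊕ 5 = 4.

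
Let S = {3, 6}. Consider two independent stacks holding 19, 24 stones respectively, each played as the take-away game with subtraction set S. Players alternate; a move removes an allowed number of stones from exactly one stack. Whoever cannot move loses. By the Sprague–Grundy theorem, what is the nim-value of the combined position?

All stacks use S = {3, 6}:
G(0) = 0
G(1) = mex{} = 0
G(2) = mex{} = 0
G(3) = mex{0} = 1
G(4) = mex{0} = 1
G(5) = mex{0} = 1
G(6) = mex{1,0} = 2
G(7) = mex{1,0} = 2
G(8) = mex{1,0} = 2
G(9) = mex{2,1} = 0
G(10) = mex{2,1} = 0
G(11) = mex{2,1} = 0
G(12) = mex{0,2} = 1
G(13) = mex{0,2} = 1
G(14) = mex{0,2} = 1
G(15) = mex{1,0} = 2
G(16) = mex{1,0} = 2
G(17) = mex{1,0} = 2
G(18) = mex{2,1} = 0
G(19) = mex{2,1} = 0
G(20) = mex{2,1} = 0
G(21) = mex{0,2} = 1
G(22) = mex{0,2} = 1
G(23) = mex{0,2} = 1
G(24) = mex{1,0} = 2
Stack A: G(19) = 0.
Stack B: G(24) = 2.
Combined Grundy value = 0 ⊕ 2 = 2.

2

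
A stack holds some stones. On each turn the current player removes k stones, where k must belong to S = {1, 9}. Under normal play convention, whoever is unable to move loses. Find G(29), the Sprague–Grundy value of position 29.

1

G(0) = 0
G(1) = mex{0} = 1
G(2) = mex{1} = 0
G(3) = mex{0} = 1
G(4) = mex{1} = 0
G(5) = mex{0} = 1
G(6) = mex{1} = 0
G(7) = mex{0} = 1
G(8) = mex{1} = 0
G(9) = mex{0,0} = 1
G(10) = mex{1,1} = 0
G(11) = mex{0,0} = 1
G(12) = mex{1,1} = 0
G(13) = mex{0,0} = 1
G(14) = mex{1,1} = 0
G(15) = mex{0,0} = 1
G(16) = mex{1,1} = 0
G(17) = mex{0,0} = 1
G(18) = mex{1,1} = 0
G(19) = mex{0,0} = 1
G(20) = mex{1,1} = 0
G(21) = mex{0,0} = 1
G(22) = mex{1,1} = 0
G(23) = mex{0,0} = 1
G(24) = mex{1,1} = 0
G(25) = mex{0,0} = 1
G(26) = mex{1,1} = 0
G(27) = mex{0,0} = 1
G(28) = mex{1,1} = 0
G(29) = mex{0,0} = 1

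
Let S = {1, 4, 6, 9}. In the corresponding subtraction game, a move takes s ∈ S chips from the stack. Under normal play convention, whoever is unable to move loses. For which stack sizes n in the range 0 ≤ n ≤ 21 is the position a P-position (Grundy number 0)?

0, 2, 5, 7, 10, 12, 15, 17, 20

n :  0  1  2  3  4  5  6  7  8  9 10 11 12 13 14 15 16 17 18 19 20 21
G :  0  1  0  1  2  0  1  0  1  2  0  1  0  1  2  0  1  0  1  2  0  1
P-positions are exactly the n with G(n) = 0.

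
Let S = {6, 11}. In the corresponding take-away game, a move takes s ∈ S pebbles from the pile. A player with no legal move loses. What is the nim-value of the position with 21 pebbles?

0

n :  0  1  2  3  4  5  6  7  8  9 10 11 12 13 14 15 16 17 18 19 20 21
G :  0  0  0  0  0  0  1  1  1  1  1  1  2  2  2  2  2  0  0  0  0  0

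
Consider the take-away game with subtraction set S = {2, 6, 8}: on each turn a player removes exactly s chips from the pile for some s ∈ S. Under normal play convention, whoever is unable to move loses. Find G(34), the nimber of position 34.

1

G(0) = 0
G(1) = mex{} = 0
G(2) = mex{0} = 1
G(3) = mex{0} = 1
G(4) = mex{1} = 0
G(5) = mex{1} = 0
G(6) = mex{0,0} = 1
G(7) = mex{0,0} = 1
G(8) = mex{1,1,0} = 2
G(9) = mex{1,1,0} = 2
G(10) = mex{2,0,1} = 3
G(11) = mex{2,0,1} = 3
G(12) = mex{3,1,0} = 2
G(13) = mex{3,1,0} = 2
G(14) = mex{2,2,1} = 0
G(15) = mex{2,2,1} = 0
G(16) = mex{0,3,2} = 1
G(17) = mex{0,3,2} = 1
G(18) = mex{1,2,3} = 0
G(19) = mex{1,2,3} = 0
G(20) = mex{0,0,2} = 1
G(21) = mex{0,0,2} = 1
G(22) = mex{1,1,0} = 2
G(23) = mex{1,1,0} = 2
G(24) = mex{2,0,1} = 3
G(25) = mex{2,0,1} = 3
G(26) = mex{3,1,0} = 2
G(27) = mex{3,1,0} = 2
G(28) = mex{2,2,1} = 0
G(29) = mex{2,2,1} = 0
G(30) = mex{0,3,2} = 1
G(31) = mex{0,3,2} = 1
G(32) = mex{1,2,3} = 0
G(33) = mex{1,2,3} = 0
G(34) = mex{0,0,2} = 1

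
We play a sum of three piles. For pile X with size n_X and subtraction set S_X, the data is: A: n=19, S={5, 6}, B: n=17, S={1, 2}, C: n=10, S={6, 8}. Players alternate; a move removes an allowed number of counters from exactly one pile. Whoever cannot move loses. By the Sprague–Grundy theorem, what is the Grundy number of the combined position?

2

Pile A, S = {5, 6}:
G(0) = 0
G(1) = mex{} = 0
G(2) = mex{} = 0
G(3) = mex{} = 0
G(4) = mex{} = 0
G(5) = mex{0} = 1
G(6) = mex{0,0} = 1
G(7) = mex{0,0} = 1
G(8) = mex{0,0} = 1
G(9) = mex{0,0} = 1
G(10) = mex{1,0} = 2
G(11) = mex{1,1} = 0
G(12) = mex{1,1} = 0
G(13) = mex{1,1} = 0
G(14) = mex{1,1} = 0
G(15) = mex{2,1} = 0
G(16) = mex{0,2} = 1
G(17) = mex{0,0} = 1
G(18) = mex{0,0} = 1
G(19) = mex{0,0} = 1
G_A(19) = 1.
Pile B, S = {1, 2}:
n :  0  1  2  3  4  5  6  7  8  9 10 11 12 13 14 15 16 17
G :  0  1  2  0  1  2  0  1  2  0  1  2  0  1  2  0  1  2
G_B(17) = 2.
Pile C, S = {6, 8}:
G(0) = 0
G(1) = mex{} = 0
G(2) = mex{} = 0
G(3) = mex{} = 0
G(4) = mex{} = 0
G(5) = mex{} = 0
G(6) = mex{0} = 1
G(7) = mex{0} = 1
G(8) = mex{0,0} = 1
G(9) = mex{0,0} = 1
G(10) = mex{0,0} = 1
G_C(10) = 1.
Combined Grundy value = 1 ⊕ 2 ⊕ 1 = 2.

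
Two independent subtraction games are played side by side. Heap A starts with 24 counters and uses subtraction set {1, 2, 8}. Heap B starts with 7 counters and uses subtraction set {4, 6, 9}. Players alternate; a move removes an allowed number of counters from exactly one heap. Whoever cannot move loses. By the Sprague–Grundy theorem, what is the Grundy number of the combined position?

1

Heap A, S = {1, 2, 8}:
n :  0  1  2  3  4  5  6  7  8  9 10 11 12 13 14 15 16 17 18 19 20 21 22 23 24
G :  0  1  2  0  1  2  0  1  2  0  1  2  0  1  2  0  1  2  0  1  2  0  1  2  0
G_A(24) = 0.
Heap B, S = {4, 6, 9}:
n : 0 1 2 3 4 5 6 7
G : 0 0 0 0 1 1 1 1
G_B(7) = 1.
Combined Grundy value = 0 ⊕ 1 = 1.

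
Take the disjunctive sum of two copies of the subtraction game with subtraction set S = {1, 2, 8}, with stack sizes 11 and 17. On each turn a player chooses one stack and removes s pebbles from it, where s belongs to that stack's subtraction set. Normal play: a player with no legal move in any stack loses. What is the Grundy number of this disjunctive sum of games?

0

All stacks use S = {1, 2, 8}:
G(0) = 0
G(1) = mex{0} = 1
G(2) = mex{1,0} = 2
G(3) = mex{2,1} = 0
G(4) = mex{0,2} = 1
G(5) = mex{1,0} = 2
G(6) = mex{2,1} = 0
G(7) = mex{0,2} = 1
G(8) = mex{1,0,0} = 2
G(9) = mex{2,1,1} = 0
G(10) = mex{0,2,2} = 1
G(11) = mex{1,0,0} = 2
G(12) = mex{2,1,1} = 0
G(13) = mex{0,2,2} = 1
G(14) = mex{1,0,0} = 2
G(15) = mex{2,1,1} = 0
G(16) = mex{0,2,2} = 1
G(17) = mex{1,0,0} = 2
Stack A: G(11) = 2.
Stack B: G(17) = 2.
Combined Grundy value = 2 ⊕ 2 = 0.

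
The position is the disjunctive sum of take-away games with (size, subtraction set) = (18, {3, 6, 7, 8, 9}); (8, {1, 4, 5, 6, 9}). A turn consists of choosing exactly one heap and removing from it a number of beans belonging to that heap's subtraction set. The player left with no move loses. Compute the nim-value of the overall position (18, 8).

Heap A, S = {3, 6, 7, 8, 9}:
G(0) = 0
G(1) = mex{} = 0
G(2) = mex{} = 0
G(3) = mex{0} = 1
G(4) = mex{0} = 1
G(5) = mex{0} = 1
G(6) = mex{1,0} = 2
G(7) = mex{1,0,0} = 2
G(8) = mex{1,0,0,0} = 2
G(9) = mex{2,1,0,0,0} = 3
G(10) = mex{2,1,1,0,0} = 3
G(11) = mex{2,1,1,1,0} = 3
G(12) = mex{3,2,1,1,1} = 0
G(13) = mex{3,2,2,1,1} = 0
G(14) = mex{3,2,2,2,1} = 0
G(15) = mex{0,3,2,2,2} = 1
G(16) = mex{0,3,3,2,2} = 1
G(17) = mex{0,3,3,3,2} = 1
G(18) = mex{1,0,3,3,3} = 2
G_A(18) = 2.
Heap B, S = {1, 4, 5, 6, 9}:
n : 0 1 2 3 4 5 6 7 8
G : 0 1 0 1 2 3 2 3 4
G_B(8) = 4.
Combined Grundy value = 2 ⊕ 4 = 6.

6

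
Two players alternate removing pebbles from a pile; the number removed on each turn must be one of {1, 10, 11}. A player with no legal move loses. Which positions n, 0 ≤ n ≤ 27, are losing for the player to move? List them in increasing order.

0, 2, 4, 6, 8, 20, 22, 24, 26

G(0) = 0
G(1) = mex{0} = 1
G(2) = mex{1} = 0
G(3) = mex{0} = 1
G(4) = mex{1} = 0
G(5) = mex{0} = 1
G(6) = mex{1} = 0
G(7) = mex{0} = 1
G(8) = mex{1} = 0
G(9) = mex{0} = 1
G(10) = mex{1,0} = 2
G(11) = mex{2,1,0} = 3
G(12) = mex{3,0,1} = 2
G(13) = mex{2,1,0} = 3
G(14) = mex{3,0,1} = 2
G(15) = mex{2,1,0} = 3
G(16) = mex{3,0,1} = 2
G(17) = mex{2,1,0} = 3
G(18) = mex{3,0,1} = 2
G(19) = mex{2,1,0} = 3
G(20) = mex{3,2,1} = 0
G(21) = mex{0,3,2} = 1
G(22) = mex{1,2,3} = 0
G(23) = mex{0,3,2} = 1
G(24) = mex{1,2,3} = 0
G(25) = mex{0,3,2} = 1
G(26) = mex{1,2,3} = 0
G(27) = mex{0,3,2} = 1
P-positions are exactly the n with G(n) = 0.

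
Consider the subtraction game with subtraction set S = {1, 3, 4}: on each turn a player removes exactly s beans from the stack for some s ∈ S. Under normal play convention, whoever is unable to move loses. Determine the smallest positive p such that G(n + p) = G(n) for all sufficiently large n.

7

n :  0  1  2  3  4  5  6  7  8  9 10 11 12 13 14 15
G :  0  1  0  1  2  3  2  0  1  0  1  2  3  2  0  1
G(n+7) = G(n) holds for n = 0,…,3 (a full window of length max(S) = 4), so the sequence is purely periodic with period 7.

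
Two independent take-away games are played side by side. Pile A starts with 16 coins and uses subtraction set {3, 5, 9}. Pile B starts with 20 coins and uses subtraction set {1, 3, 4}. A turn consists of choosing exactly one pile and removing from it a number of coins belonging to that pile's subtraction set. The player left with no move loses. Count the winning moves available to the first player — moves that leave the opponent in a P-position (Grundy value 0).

3

Pile A, S = {3, 5, 9}:
G(0) = 0
G(1) = mex{} = 0
G(2) = mex{} = 0
G(3) = mex{0} = 1
G(4) = mex{0} = 1
G(5) = mex{0,0} = 1
G(6) = mex{1,0} = 2
G(7) = mex{1,0} = 2
G(8) = mex{1,1} = 0
G(9) = mex{2,1,0} = 3
G(10) = mex{2,1,0} = 3
G(11) = mex{0,2,0} = 1
G(12) = mex{3,2,1} = 0
G(13) = mex{3,0,1} = 2
G(14) = mex{1,3,1} = 0
G(15) = mex{0,3,2} = 1
G(16) = mex{2,1,2} = 0
G_A(16) = 0.
Pile B, S = {1, 3, 4}:
n :  0  1  2  3  4  5  6  7  8  9 10 11 12 13 14 15 16 17 18 19 20
G :  0  1  0  1  2  3  2  0  1  0  1  2  3  2  0  1  0  1  2  3  2
G_B(20) = 2.
Combined Grundy value = 0 ⊕ 2 = 2.
A winning move leaves total XOR = 0, i.e. changes one component's Grundy value g to g ⊕ X where X is the current total.
Pile A: need g' = 0⊕2 = 2. Options: 16−3→G=2, 16−5→G=1, 16−9→G=2. Hits: 2.
Pile B: need g' = 2⊕2 = 0. Options: 20−1→G=3, 20−3→G=1, 20−4→G=0. Hits: 1.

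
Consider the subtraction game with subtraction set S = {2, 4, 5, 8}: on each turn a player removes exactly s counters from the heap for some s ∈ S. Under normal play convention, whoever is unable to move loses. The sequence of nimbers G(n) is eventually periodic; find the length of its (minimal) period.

G(0) = 0
G(1) = mex{} = 0
G(2) = mex{0} = 1
G(3) = mex{0} = 1
G(4) = mex{1,0} = 2
G(5) = mex{1,0,0} = 2
G(6) = mex{2,1,0} = 3
G(7) = mex{2,1,1} = 0
G(8) = mex{3,2,1,0} = 4
G(9) = mex{0,2,2,0} = 1
G(10) = mex{4,3,2,1} = 0
G(11) = mex{1,0,3,1} = 2
G(12) = mex{0,4,0,2} = 1
G(13) = mex{2,1,4,2} = 0
G(14) = mex{1,0,1,3} = 2
G(15) = mex{0,2,0,0} = 1
G(16) = mex{2,1,2,4} = 0
G(17) = mex{1,0,1,1} = 2
G(18) = mex{0,2,0,0} = 1
G(19) = mex{2,1,2,2} = 0
G(20) = mex{1,0,1,1} = 2
G(21) = mex{0,2,0,0} = 1
From n = 9 onward G(n+3) = G(n); since this holds over max(S) = 8 consecutive positions the period is 3 (pre-period 9).

3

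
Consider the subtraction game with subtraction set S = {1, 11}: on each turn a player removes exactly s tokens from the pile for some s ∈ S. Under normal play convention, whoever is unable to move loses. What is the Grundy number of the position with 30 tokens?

0

n :  0  1  2  3  4  5  6  7  8  9 10 11 12 13 14 15 16 17 18 19 20 21 22 23 24 25 26 27 28 29 30
G :  0  1  0  1  0  1  0  1  0  1  0  1  0  1  0  1  0  1  0  1  0  1  0  1  0  1  0  1  0  1  0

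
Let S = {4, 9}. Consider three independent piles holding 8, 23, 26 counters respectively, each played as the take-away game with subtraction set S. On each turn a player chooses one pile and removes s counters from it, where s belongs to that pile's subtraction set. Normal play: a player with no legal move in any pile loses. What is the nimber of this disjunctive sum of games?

All piles use S = {4, 9}:
n :  0  1  2  3  4  5  6  7  8  9 10 11 12 13 14 15 16 17 18 19 20 21 22 23 24 25 26
G :  0  0  0  0  1  1  1  1  0  2  2  2  1  0  0  0  0  1  1  1  1  0  2  2  2  1  0
Pile A: G(8) = 0.
Pile B: G(23) = 2.
Pile C: G(26) = 0.
Combined Grundy value = 0 ⊕ 2 ⊕ 0 = 2.

2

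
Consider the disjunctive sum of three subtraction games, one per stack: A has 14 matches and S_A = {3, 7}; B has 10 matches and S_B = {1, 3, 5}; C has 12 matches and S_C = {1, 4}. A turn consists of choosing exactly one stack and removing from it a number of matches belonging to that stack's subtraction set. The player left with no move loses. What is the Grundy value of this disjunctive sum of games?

1

Stack A, S = {3, 7}:
n :  0  1  2  3  4  5  6  7  8  9 10 11 12 13 14
G :  0  0  0  1  1  1  0  2  2  1  0  0  0  1  1
G_A(14) = 1.
Stack B, S = {1, 3, 5}:
n :  0  1  2  3  4  5  6  7  8  9 10
G :  0  1  0  1  0  1  0  1  0  1  0
G_B(10) = 0.
Stack C, S = {1, 4}:
n :  0  1  2  3  4  5  6  7  8  9 10 11 12
G :  0  1  0  1  2  0  1  0  1  2  0  1  0
G_C(12) = 0.
Combined Grundy value = 1 ⊕ 0 ⊕ 0 = 1.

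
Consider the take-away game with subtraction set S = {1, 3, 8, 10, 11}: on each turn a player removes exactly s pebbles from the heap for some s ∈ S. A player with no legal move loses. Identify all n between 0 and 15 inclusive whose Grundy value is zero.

0, 2, 4, 6

n :  0  1  2  3  4  5  6  7  8  9 10 11 12 13 14 15
G :  0  1  0  1  0  1  0  1  2  3  2  3  2  3  2  3
P-positions are exactly the n with G(n) = 0.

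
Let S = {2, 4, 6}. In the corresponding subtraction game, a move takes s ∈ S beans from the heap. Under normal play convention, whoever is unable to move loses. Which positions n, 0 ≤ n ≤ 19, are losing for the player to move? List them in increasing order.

G(0) = 0
G(1) = mex{} = 0
G(2) = mex{0} = 1
G(3) = mex{0} = 1
G(4) = mex{1,0} = 2
G(5) = mex{1,0} = 2
G(6) = mex{2,1,0} = 3
G(7) = mex{2,1,0} = 3
G(8) = mex{3,2,1} = 0
G(9) = mex{3,2,1} = 0
G(10) = mex{0,3,2} = 1
G(11) = mex{0,3,2} = 1
G(12) = mex{1,0,3} = 2
G(13) = mex{1,0,3} = 2
G(14) = mex{2,1,0} = 3
G(15) = mex{2,1,0} = 3
G(16) = mex{3,2,1} = 0
G(17) = mex{3,2,1} = 0
G(18) = mex{0,3,2} = 1
G(19) = mex{0,3,2} = 1
P-positions are exactly the n with G(n) = 0.

0, 1, 8, 9, 16, 17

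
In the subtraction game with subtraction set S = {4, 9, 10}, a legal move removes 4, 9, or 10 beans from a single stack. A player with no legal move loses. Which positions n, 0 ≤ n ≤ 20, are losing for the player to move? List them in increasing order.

n :  0  1  2  3  4  5  6  7  8  9 10 11 12 13 14 15 16 17 18 19 20
G :  0  0  0  0  1  1  1  1  0  2  2  2  1  3  0  0  0  2  1  1  1
P-positions are exactly the n with G(n) = 0.

0, 1, 2, 3, 8, 14, 15, 16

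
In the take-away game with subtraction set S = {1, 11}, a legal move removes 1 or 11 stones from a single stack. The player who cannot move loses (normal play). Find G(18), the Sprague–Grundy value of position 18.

n :  0  1  2  3  4  5  6  7  8  9 10 11 12 13 14 15 16 17 18
G :  0  1  0  1  0  1  0  1  0  1  0  1  0  1  0  1  0  1  0

0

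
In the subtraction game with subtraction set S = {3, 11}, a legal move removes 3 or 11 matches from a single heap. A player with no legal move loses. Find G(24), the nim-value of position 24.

1

n :  0  1  2  3  4  5  6  7  8  9 10 11 12 13 14 15 16 17 18 19 20 21 22 23 24
G :  0  0  0  1  1  1  0  0  0  1  1  1  2  2  0  0  0  1  1  1  0  0  0  1  1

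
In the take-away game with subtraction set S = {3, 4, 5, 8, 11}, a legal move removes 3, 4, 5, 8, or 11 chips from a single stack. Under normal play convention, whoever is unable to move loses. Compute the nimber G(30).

0

G(0) = 0
G(1) = mex{} = 0
G(2) = mex{} = 0
G(3) = mex{0} = 1
G(4) = mex{0,0} = 1
G(5) = mex{0,0,0} = 1
G(6) = mex{1,0,0} = 2
G(7) = mex{1,1,0} = 2
G(8) = mex{1,1,1,0} = 2
G(9) = mex{2,1,1,0} = 3
G(10) = mex{2,2,1,0} = 3
G(11) = mex{2,2,2,1,0} = 3
G(12) = mex{3,2,2,1,0} = 4
G(13) = mex{3,3,2,1,0} = 4
G(14) = mex{3,3,3,2,1} = 0
G(15) = mex{4,3,3,2,1} = 0
G(16) = mex{4,4,3,2,1} = 0
G(17) = mex{0,4,4,3,2} = 1
G(18) = mex{0,0,4,3,2} = 1
G(19) = mex{0,0,0,3,2} = 1
G(20) = mex{1,0,0,4,3} = 2
G(21) = mex{1,1,0,4,3} = 2
G(22) = mex{1,1,1,0,3} = 2
G(23) = mex{2,1,1,0,4} = 3
G(24) = mex{2,2,1,0,4} = 3
G(25) = mex{2,2,2,1,0} = 3
G(26) = mex{3,2,2,1,0} = 4
G(27) = mex{3,3,2,1,0} = 4
G(28) = mex{3,3,3,2,1} = 0
G(29) = mex{4,3,3,2,1} = 0
G(30) = mex{4,4,3,2,1} = 0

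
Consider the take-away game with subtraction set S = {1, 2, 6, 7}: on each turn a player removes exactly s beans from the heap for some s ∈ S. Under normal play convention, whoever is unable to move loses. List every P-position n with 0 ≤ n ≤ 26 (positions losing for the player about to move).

G(0) = 0
G(1) = mex{0} = 1
G(2) = mex{1,0} = 2
G(3) = mex{2,1} = 0
G(4) = mex{0,2} = 1
G(5) = mex{1,0} = 2
G(6) = mex{2,1,0} = 3
G(7) = mex{3,2,1,0} = 4
G(8) = mex{4,3,2,1} = 0
G(9) = mex{0,4,0,2} = 1
G(10) = mex{1,0,1,0} = 2
G(11) = mex{2,1,2,1} = 0
G(12) = mex{0,2,3,2} = 1
G(13) = mex{1,0,4,3} = 2
G(14) = mex{2,1,0,4} = 3
G(15) = mex{3,2,1,0} = 4
G(16) = mex{4,3,2,1} = 0
G(17) = mex{0,4,0,2} = 1
G(18) = mex{1,0,1,0} = 2
G(19) = mex{2,1,2,1} = 0
G(20) = mex{0,2,3,2} = 1
G(21) = mex{1,0,4,3} = 2
G(22) = mex{2,1,0,4} = 3
G(23) = mex{3,2,1,0} = 4
G(24) = mex{4,3,2,1} = 0
G(25) = mex{0,4,0,2} = 1
G(26) = mex{1,0,1,0} = 2
P-positions are exactly the n with G(n) = 0.

0, 3, 8, 11, 16, 19, 24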